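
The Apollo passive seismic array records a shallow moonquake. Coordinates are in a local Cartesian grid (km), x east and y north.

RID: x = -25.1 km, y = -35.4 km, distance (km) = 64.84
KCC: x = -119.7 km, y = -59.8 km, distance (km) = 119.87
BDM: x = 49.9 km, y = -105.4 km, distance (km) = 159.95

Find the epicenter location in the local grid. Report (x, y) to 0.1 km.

Circle about each station: (x + 25.1)² + (y + 35.4)² = 64.84²; (x + 119.7)² + (y + 59.8)² = 119.87²; (x − 49.9)² + (y + 105.4)² = 159.95².
Subtracting the RID equation from the KCC and BDM equations removes the quadratic terms:
-189.2 x − 48.8 y = 5856.37
150.0 x − 140.0 y = -9663.78
Solving the 2×2 system: x ≈ -38.2, y ≈ 28.1 km.
Check against RID (with the unrounded x, y): √((x + 25.1)²+(y + 35.4)²) = 64.84 ≈ 64.84 km. ✓

-38.2 km east, 28.1 km north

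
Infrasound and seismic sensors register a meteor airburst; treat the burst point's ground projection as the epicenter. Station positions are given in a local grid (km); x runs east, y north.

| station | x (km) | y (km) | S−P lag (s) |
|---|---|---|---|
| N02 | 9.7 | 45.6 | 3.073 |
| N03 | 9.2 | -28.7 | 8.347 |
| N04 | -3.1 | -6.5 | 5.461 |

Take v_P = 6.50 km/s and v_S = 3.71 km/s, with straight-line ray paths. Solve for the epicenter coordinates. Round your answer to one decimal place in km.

Distance from S−P lag: d = Δt · v_P v_S / (v_P − v_S) = Δt · (6.50·3.71)/(6.50−3.71) ≈ 8.6434·Δt.
So d_N02 = 26.56, d_N03 = 72.15, d_N04 = 47.20 km.
Circle about each station: (x − 9.7)² + (y − 45.6)² = 26.56²; (x − 9.2)² + (y + 28.7)² = 72.15²; (x + 3.1)² + (y + 6.5)² = 47.20².
Subtracting pairs of circle equations eliminates x²+y² and gives linear equations (the radical axes):
-1.0 x − 148.6 y = -5765.31
-25.6 x − 104.2 y = -3644.00
Solving the 2×2 system: x ≈ -16.0, y ≈ 38.9 km.

x ≈ -16.0 km, y ≈ 38.9 km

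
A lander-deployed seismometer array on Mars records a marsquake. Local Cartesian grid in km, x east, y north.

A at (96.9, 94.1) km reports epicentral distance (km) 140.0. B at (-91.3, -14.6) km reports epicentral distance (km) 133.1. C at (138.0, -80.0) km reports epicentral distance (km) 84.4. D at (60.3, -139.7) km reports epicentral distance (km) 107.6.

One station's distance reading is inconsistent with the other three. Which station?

Solve using three stations at a time. Using A, B, D (subtract circle equations pairwise → linear system) gives (x, y) ≈ (40.4, -34.0).
Distances from that point to each station vs reported:
  A: calculated 140.0 vs reported 140.0 → residual 0.0 km
  B: calculated 133.1 vs reported 133.1 → residual 0.0 km
  C: calculated 107.9 vs reported 84.4 → residual 23.5 km
  D: calculated 107.6 vs reported 107.6 → residual 0.0 km
A, B, D are mutually consistent (residuals ≈ 0); C is off by 23.5 km.

C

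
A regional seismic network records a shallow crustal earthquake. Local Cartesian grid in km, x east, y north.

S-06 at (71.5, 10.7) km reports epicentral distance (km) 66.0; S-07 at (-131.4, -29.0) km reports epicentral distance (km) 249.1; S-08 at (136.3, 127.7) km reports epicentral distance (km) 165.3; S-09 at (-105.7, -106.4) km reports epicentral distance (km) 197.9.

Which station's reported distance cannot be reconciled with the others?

Solve using three stations at a time. Using S-06, S-07, S-08 (subtract circle equations pairwise → linear system) gives (x, y) ≈ (117.6, -36.5).
Distances from that point to each station vs reported:
  S-06: calculated 66.0 vs reported 66.0 → residual 0.0 km
  S-07: calculated 249.1 vs reported 249.1 → residual 0.0 km
  S-08: calculated 165.3 vs reported 165.3 → residual 0.0 km
  S-09: calculated 234.0 vs reported 197.9 → residual 36.1 km
S-06, S-07, S-08 are mutually consistent (residuals ≈ 0); S-09 is off by 36.1 km.

S-09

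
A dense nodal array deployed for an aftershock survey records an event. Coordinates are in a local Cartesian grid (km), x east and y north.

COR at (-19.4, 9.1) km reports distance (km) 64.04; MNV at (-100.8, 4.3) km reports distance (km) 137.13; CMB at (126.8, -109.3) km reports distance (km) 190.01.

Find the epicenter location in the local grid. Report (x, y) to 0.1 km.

Circle about each station: (x + 19.4)² + (y − 9.1)² = 64.04²; (x + 100.8)² + (y − 4.3)² = 137.13²; (x − 126.8)² + (y + 109.3)² = 190.01².
Subtracting the COR equation from the MNV and CMB equations removes the quadratic terms:
-162.8 x − 9.6 y = -4983.56
292.4 x − 236.8 y = -4437.12
Solving the 2×2 system: x ≈ 27.5, y ≈ 52.7 km.
Check against COR (with the unrounded x, y): √((x + 19.4)²+(y − 9.1)²) = 64.04 ≈ 64.04 km. ✓

27.5 km east, 52.7 km north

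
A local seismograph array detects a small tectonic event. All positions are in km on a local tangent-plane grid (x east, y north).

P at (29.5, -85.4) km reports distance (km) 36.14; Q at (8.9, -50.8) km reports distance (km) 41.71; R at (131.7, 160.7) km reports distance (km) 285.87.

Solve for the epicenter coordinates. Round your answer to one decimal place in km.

x ≈ -6.4 km, y ≈ -89.6 km

Circle about each station: (x − 29.5)² + (y + 85.4)² = 36.14²; (x − 8.9)² + (y + 50.8)² = 41.71²; (x − 131.7)² + (y − 160.7)² = 285.87².
Subtracting pairs of circle equations eliminates x²+y² and gives linear equations (the radical axes):
-41.2 x + 69.2 y = -5937.18
204.4 x + 492.2 y = -45409.59
Solving the 2×2 system: x ≈ -6.4, y ≈ -89.6 km.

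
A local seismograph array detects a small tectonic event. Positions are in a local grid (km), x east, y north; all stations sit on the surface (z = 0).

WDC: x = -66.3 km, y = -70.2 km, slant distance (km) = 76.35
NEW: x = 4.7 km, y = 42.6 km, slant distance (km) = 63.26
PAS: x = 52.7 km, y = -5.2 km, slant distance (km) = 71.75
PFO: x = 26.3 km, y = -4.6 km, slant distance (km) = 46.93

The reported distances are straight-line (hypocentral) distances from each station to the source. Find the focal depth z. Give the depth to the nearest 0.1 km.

depth ≈ 16.4 km

Each station gives a sphere (x−x_i)² + (y−y_i)² + z² = d_i² (stations at z=0).
Subtracting the WDC sphere from NEW and PAS: z² cancels, leaving linear equations in x and y:
142.0 x + 225.6 y = -5659.39
238.0 x + 130.0 y = -5838.14
Solving: x ≈ -16.501, y ≈ -14.700 km (keep extra digits for the depth step; rounded: -16.5, -14.7).
Then from the WDC sphere: z² = 76.35² − (x + 66.3)² − (y + 70.2)² with x = -16.501, y = -14.700, so z ≈ 16.405 ≈ 16.4 km.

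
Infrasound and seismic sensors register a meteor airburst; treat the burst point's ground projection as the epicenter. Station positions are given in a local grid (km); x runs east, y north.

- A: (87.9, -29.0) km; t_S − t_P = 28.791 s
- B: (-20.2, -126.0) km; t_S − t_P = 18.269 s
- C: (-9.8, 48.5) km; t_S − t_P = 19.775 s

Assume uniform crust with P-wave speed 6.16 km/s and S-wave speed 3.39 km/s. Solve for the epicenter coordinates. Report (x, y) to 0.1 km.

Distance from S−P lag: d = Δt · v_P v_S / (v_P − v_S) = Δt · (6.16·3.39)/(6.16−3.39) ≈ 7.5388·Δt.
So d_A = 217.05, d_B = 137.73, d_C = 149.08 km.
Circle about each station: (x − 87.9)² + (y + 29.0)² = 217.05²; (x + 20.2)² + (y + 126.0)² = 137.73²; (x + 9.8)² + (y − 48.5)² = 149.08².
Subtracting the A equation from the B and C equations removes the quadratic terms:
-216.2 x − 194.0 y = 35857.78
-195.4 x + 155.0 y = 18766.74
Solving the 2×2 system: x ≈ -128.8, y ≈ -41.3 km.

-128.8 km east, -41.3 km north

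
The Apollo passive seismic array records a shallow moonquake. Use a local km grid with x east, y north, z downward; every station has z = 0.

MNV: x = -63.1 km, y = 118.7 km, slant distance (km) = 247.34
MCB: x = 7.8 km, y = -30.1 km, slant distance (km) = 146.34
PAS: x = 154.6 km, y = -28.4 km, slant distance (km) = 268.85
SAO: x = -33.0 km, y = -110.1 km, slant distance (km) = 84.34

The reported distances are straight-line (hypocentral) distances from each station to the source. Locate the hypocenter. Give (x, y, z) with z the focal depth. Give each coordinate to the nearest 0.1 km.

(-91.0, -119.5, 60.5)

Each station gives a sphere (x−x_i)² + (y−y_i)² + z² = d_i² (stations at z=0).
Subtracting the MNV sphere from MCB and PAS: z² cancels, leaving linear equations in x and y:
141.8 x − 297.6 y = 22657.23
435.4 x − 294.2 y = -4466.83
Solving: x ≈ -91.001, y ≈ -119.493 km (keep extra digits for the depth step; rounded: -91.0, -119.5).
Then from the MNV sphere: z² = 247.34² − (x + 63.1)² − (y − 118.7)² with x = -91.001, y = -119.493, so z ≈ 60.520 ≈ 60.5 km.
Check against SAO (with the unrounded solution): distance 84.35 ≈ 84.34 km. ✓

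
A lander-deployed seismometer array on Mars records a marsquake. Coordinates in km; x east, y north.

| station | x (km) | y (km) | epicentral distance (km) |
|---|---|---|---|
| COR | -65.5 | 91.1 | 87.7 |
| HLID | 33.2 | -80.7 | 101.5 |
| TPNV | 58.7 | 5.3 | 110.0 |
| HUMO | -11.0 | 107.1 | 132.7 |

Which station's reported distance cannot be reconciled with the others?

Solve using three stations at a time. Using HLID, TPNV, HUMO (subtract circle equations pairwise → linear system) gives (x, y) ≈ (-48.2, -20.2).
Distances from that point to each station vs reported:
  COR: calculated 112.7 vs reported 87.7 → residual 25.0 km
  HLID: calculated 101.4 vs reported 101.5 → residual 0.1 km
  TPNV: calculated 109.9 vs reported 110.0 → residual 0.1 km
  HUMO: calculated 132.7 vs reported 132.7 → residual 0.0 km
HLID, TPNV, HUMO are mutually consistent (residuals ≈ 0); COR is off by 25.0 km.

COR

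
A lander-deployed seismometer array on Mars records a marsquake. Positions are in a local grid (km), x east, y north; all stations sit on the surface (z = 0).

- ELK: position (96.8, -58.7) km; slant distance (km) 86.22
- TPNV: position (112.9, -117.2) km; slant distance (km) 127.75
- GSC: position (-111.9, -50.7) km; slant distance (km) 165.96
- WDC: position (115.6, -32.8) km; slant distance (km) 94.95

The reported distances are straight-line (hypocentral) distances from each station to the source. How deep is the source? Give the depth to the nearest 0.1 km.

Each station gives a sphere (x−x_i)² + (y−y_i)² + z² = d_i² (stations at z=0).
Subtracting the ELK sphere from TPNV and GSC: z² cancels, leaving linear equations in x and y:
32.2 x − 117.0 y = 4780.15
-417.4 x + 16.0 y = -17832.66
Solving: x ≈ 41.596, y ≈ -29.408 km (keep extra digits for the depth step; rounded: 41.6, -29.4).
Then from the ELK sphere: z² = 86.22² − (x − 96.8)² − (y + 58.7)² with x = 41.596, y = -29.408, so z ≈ 59.400 ≈ 59.4 km.
Check against WDC (with the unrounded solution): distance 94.96 ≈ 94.95 km. ✓

depth ≈ 59.4 km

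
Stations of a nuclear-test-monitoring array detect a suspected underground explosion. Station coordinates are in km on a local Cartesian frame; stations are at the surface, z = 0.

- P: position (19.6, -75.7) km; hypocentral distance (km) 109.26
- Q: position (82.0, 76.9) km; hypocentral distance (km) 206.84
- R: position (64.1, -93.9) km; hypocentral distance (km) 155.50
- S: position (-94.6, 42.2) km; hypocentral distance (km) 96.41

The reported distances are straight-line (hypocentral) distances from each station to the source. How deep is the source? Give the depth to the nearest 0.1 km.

z ≈ 33.9 km

Each station gives a sphere (x−x_i)² + (y−y_i)² + z² = d_i² (stations at z=0).
Subtracting the P sphere from Q and R: z² cancels, leaving linear equations in x and y:
124.8 x + 305.2 y = -24322.08
89.0 x − 36.4 y = -5431.13
Solving: x ≈ -80.204, y ≈ -46.896 km (keep extra digits for the depth step; rounded: -80.2, -46.9).
Then from the P sphere: z² = 109.26² − (x − 19.6)² − (y + 75.7)² with x = -80.204, y = -46.896, so z ≈ 33.871 ≈ 33.9 km.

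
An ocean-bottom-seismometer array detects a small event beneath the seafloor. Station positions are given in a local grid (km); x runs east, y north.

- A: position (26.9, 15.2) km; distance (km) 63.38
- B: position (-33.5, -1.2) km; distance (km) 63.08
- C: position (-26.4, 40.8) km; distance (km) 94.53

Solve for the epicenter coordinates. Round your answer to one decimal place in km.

Circle about each station: (x − 26.9)² + (y − 15.2)² = 63.38²; (x + 33.5)² + (y + 1.2)² = 63.08²; (x + 26.4)² + (y − 40.8)² = 94.53².
Subtracting pairs of circle equations eliminates x²+y² and gives linear equations (the radical axes):
-120.8 x − 32.8 y = 206.98
-106.6 x + 51.2 y = -3511.95
Solving the 2×2 system: x ≈ 10.8, y ≈ -46.1 km.

(10.8, -46.1)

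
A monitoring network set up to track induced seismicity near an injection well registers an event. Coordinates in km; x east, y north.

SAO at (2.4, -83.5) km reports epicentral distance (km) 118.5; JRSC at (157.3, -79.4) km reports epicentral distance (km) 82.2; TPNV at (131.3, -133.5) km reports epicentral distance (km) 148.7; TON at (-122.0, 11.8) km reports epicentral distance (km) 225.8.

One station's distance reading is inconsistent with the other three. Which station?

TPNV

Solve using three stations at a time. Using SAO, JRSC, TON (subtract circle equations pairwise → linear system) gives (x, y) ≈ (101.7, -18.9).
Distances from that point to each station vs reported:
  SAO: calculated 118.5 vs reported 118.5 → residual 0.0 km
  JRSC: calculated 82.2 vs reported 82.2 → residual 0.0 km
  TPNV: calculated 118.4 vs reported 148.7 → residual 30.3 km
  TON: calculated 225.8 vs reported 225.8 → residual 0.0 km
SAO, JRSC, TON are mutually consistent (residuals ≈ 0); TPNV is off by 30.3 km.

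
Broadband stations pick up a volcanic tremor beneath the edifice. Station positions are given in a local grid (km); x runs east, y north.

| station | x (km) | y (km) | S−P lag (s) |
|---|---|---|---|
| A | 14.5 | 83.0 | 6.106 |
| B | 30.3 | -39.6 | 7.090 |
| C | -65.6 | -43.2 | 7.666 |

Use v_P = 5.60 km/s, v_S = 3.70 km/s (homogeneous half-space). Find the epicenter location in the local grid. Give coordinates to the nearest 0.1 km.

Distance from S−P lag: d = Δt · v_P v_S / (v_P − v_S) = Δt · (5.60·3.70)/(5.60−3.70) ≈ 10.9053·Δt.
So d_A = 66.59, d_B = 77.32, d_C = 83.60 km.
Circle about each station: (x − 14.5)² + (y − 83.0)² = 66.59²; (x − 30.3)² + (y + 39.6)² = 77.32²; (x + 65.6)² + (y + 43.2)² = 83.60².
Subtracting the A equation from the B and C equations removes the quadratic terms:
31.6 x − 245.2 y = -6157.15
-160.2 x − 252.4 y = -3484.38
Solving the 2×2 system: x ≈ -14.8, y ≈ 23.2 km.

-14.8 km east, 23.2 km north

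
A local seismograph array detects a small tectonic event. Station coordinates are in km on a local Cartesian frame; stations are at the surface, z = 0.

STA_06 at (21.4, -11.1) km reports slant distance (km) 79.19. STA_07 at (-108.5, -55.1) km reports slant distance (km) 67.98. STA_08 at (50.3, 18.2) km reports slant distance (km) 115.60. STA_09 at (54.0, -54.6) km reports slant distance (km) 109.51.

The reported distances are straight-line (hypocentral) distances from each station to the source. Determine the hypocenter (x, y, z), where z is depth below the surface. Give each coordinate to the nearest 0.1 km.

x ≈ -50.0 km, y ≈ -32.8 km, depth ≈ 26.5 km

Each station gives a sphere (x−x_i)² + (y−y_i)² + z² = d_i² (stations at z=0).
Subtracting the STA_06 sphere from STA_07 and STA_08: z² cancels, leaving linear equations in x and y:
-259.8 x − 88.0 y = 15876.87
57.8 x + 58.6 y = -4812.14
Solving: x ≈ -50.002, y ≈ -32.799 km (keep extra digits for the depth step; rounded: -50.0, -32.8).
Then from the STA_06 sphere: z² = 79.19² − (x − 21.4)² − (y + 11.1)² with x = -50.002, y = -32.799, so z ≈ 26.495 ≈ 26.5 km.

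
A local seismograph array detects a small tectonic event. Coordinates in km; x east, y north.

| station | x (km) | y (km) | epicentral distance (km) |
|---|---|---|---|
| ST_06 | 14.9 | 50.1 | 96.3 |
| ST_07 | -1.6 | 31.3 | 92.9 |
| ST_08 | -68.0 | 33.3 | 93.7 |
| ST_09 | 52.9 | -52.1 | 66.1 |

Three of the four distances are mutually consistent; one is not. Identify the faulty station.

ST_07

Solve using three stations at a time. Using ST_06, ST_08, ST_09 (subtract circle equations pairwise → linear system) gives (x, y) ≈ (-12.5, -42.3).
Distances from that point to each station vs reported:
  ST_06: calculated 96.3 vs reported 96.3 → residual 0.0 km
  ST_07: calculated 74.4 vs reported 92.9 → residual 18.5 km
  ST_08: calculated 93.7 vs reported 93.7 → residual 0.0 km
  ST_09: calculated 66.2 vs reported 66.1 → residual 0.1 km
ST_06, ST_08, ST_09 are mutually consistent (residuals ≈ 0); ST_07 is off by 18.5 km.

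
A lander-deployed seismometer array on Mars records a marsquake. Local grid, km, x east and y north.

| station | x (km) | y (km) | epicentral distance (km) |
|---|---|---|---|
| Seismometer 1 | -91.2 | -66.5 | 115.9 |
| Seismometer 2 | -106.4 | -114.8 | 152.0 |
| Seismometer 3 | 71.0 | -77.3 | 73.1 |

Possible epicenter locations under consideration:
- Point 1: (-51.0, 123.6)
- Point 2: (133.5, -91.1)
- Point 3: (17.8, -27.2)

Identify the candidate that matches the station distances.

For each candidate, compare |candidate − station| to the reported distance:
Point 1: residuals Seismometer 1 78.4, Seismometer 2 92.8, Seismometer 3 161.9 → max 161.9 km
Point 2: residuals Seismometer 1 110.1, Seismometer 2 89.1, Seismometer 3 9.1 → max 110.1 km
Point 3: residuals Seismometer 1 0.0, Seismometer 2 0.0, Seismometer 3 0.0 → max 0.0 km
Only Point 3 has all residuals ≈ 0.

Point 3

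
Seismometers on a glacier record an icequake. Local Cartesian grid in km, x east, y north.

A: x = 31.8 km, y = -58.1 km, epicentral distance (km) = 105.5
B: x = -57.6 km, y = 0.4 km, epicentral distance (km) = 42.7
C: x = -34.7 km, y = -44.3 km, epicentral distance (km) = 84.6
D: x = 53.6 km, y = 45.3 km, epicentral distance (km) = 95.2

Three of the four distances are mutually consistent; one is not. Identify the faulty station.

A

Solve using three stations at a time. Using B, C, D (subtract circle equations pairwise → linear system) gives (x, y) ≈ (-41.5, 40.1).
Distances from that point to each station vs reported:
  A: calculated 122.5 vs reported 105.5 → residual 17.0 km
  B: calculated 42.8 vs reported 42.7 → residual 0.1 km
  C: calculated 84.7 vs reported 84.6 → residual 0.1 km
  D: calculated 95.3 vs reported 95.2 → residual 0.1 km
B, C, D are mutually consistent (residuals ≈ 0); A is off by 17.0 km.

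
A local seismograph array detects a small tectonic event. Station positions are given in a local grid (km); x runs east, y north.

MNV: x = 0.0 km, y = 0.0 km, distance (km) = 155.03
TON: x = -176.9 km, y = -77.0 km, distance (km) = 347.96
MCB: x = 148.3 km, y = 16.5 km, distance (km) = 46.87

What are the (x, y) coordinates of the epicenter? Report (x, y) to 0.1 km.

141.7 km east, 62.9 km north

Circle about each station: x² + y² = 155.03²; (x + 176.9)² + (y + 77.0)² = 347.96²; (x − 148.3)² + (y − 16.5)² = 46.87².
Subtracting pairs of circle equations eliminates x²+y² and gives linear equations (the radical axes):
-353.8 x − 154.0 y = -59819.25
296.6 x + 33.0 y = 44102.64
Solving the 2×2 system: x ≈ 141.7, y ≈ 62.9 km.
Check against MNV (with the unrounded x, y): √(x²+y²) = 155.03 ≈ 155.03 km. ✓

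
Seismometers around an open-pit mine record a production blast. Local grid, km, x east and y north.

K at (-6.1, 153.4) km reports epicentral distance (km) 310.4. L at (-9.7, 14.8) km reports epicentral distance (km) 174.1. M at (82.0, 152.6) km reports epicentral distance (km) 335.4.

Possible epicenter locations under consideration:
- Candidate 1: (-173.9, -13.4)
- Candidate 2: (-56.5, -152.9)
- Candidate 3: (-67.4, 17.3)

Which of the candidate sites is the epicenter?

For each candidate, compare |candidate − station| to the reported distance:
Candidate 1: residuals K 73.8, L 7.5, M 30.4 → max 73.8 km
Candidate 2: residuals K 0.0, L 0.0, M 0.0 → max 0.0 km
Candidate 3: residuals K 161.1, L 116.3, M 133.8 → max 161.1 km
Only Candidate 2 has all residuals ≈ 0.

Candidate 2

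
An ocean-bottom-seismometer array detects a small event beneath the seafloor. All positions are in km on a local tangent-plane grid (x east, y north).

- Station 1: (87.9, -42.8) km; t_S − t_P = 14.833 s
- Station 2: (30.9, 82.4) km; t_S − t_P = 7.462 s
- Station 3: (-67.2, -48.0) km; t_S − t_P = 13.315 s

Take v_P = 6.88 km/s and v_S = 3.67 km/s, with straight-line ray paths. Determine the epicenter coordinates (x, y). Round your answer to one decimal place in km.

x ≈ -0.8 km, y ≈ 33.0 km

Distance from S−P lag: d = Δt · v_P v_S / (v_P − v_S) = Δt · (6.88·3.67)/(6.88−3.67) ≈ 7.8659·Δt.
So d_Station 1 = 116.68, d_Station 2 = 58.70, d_Station 3 = 104.73 km.
Circle about each station: (x − 87.9)² + (y + 42.8)² = 116.68²; (x − 30.9)² + (y − 82.4)² = 58.70²; (x + 67.2)² + (y + 48.0)² = 104.73².
Subtracting the Station 1 equation from the Station 2 and Station 3 equations removes the quadratic terms:
-114.0 x + 250.4 y = 8354.85
-310.2 x − 10.4 y = -92.56
Solving the 2×2 system: x ≈ -0.8, y ≈ 33.0 km.
Check against Station 1 (with the unrounded x, y): √((x − 87.9)²+(y + 42.8)²) = 116.68 ≈ 116.68 km. ✓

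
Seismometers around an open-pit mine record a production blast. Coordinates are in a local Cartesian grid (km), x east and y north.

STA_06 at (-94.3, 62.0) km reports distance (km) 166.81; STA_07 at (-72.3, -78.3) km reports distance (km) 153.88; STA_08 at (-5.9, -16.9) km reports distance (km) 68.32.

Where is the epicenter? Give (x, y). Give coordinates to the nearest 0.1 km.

x ≈ 60.4 km, y ≈ -0.4 km

Circle about each station: (x + 94.3)² + (y − 62.0)² = 166.81²; (x + 72.3)² + (y + 78.3)² = 153.88²; (x + 5.9)² + (y + 16.9)² = 68.32².
Subtracting the STA_06 equation from the STA_07 and STA_08 equations removes the quadratic terms:
44.0 x − 280.6 y = 2768.21
176.8 x − 157.8 y = 10741.88
Solving the 2×2 system: x ≈ 60.4, y ≈ -0.4 km.
Check against STA_06 (with the unrounded x, y): √((x + 94.3)²+(y − 62.0)²) = 166.81 ≈ 166.81 km. ✓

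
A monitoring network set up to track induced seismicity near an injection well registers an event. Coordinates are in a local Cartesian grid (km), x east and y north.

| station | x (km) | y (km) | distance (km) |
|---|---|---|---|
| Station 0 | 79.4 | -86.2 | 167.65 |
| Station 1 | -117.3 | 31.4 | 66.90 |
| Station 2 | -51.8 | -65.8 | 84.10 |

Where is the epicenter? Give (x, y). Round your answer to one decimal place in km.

Circle about each station: (x − 79.4)² + (y + 86.2)² = 167.65²; (x + 117.3)² + (y − 31.4)² = 66.90²; (x + 51.8)² + (y + 65.8)² = 84.10².
Subtracting pairs of circle equations eliminates x²+y² and gives linear equations (the radical axes):
-393.4 x + 235.2 y = 24641.36
-262.4 x + 40.8 y = 14311.79
Solving the 2×2 system: x ≈ -51.7, y ≈ 18.3 km.

-51.7 km east, 18.3 km north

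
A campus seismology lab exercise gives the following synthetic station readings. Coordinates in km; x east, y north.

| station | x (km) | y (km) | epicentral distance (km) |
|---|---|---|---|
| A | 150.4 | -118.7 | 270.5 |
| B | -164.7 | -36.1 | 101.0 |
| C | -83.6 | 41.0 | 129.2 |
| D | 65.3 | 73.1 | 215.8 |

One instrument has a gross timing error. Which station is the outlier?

A

Solve using three stations at a time. Using B, C, D (subtract circle equations pairwise → linear system) gives (x, y) ≈ (-78.2, -88.0).
Distances from that point to each station vs reported:
  A: calculated 230.7 vs reported 270.5 → residual 39.8 km
  B: calculated 100.8 vs reported 101.0 → residual 0.2 km
  C: calculated 129.1 vs reported 129.2 → residual 0.1 km
  D: calculated 215.7 vs reported 215.8 → residual 0.1 km
B, C, D are mutually consistent (residuals ≈ 0); A is off by 39.8 km.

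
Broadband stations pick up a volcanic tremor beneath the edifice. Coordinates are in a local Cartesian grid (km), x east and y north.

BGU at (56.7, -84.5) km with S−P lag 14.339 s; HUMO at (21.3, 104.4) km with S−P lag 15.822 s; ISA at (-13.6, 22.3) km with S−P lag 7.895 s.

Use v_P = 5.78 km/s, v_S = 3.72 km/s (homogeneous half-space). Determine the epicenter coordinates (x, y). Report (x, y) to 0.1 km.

Distance from S−P lag: d = Δt · v_P v_S / (v_P − v_S) = Δt · (5.78·3.72)/(5.78−3.72) ≈ 10.4377·Δt.
So d_BGU = 149.67, d_HUMO = 165.14, d_ISA = 82.41 km.
Circle about each station: (x − 56.7)² + (y + 84.5)² = 149.67²; (x − 21.3)² + (y − 104.4)² = 165.14²; (x + 13.6)² + (y − 22.3)² = 82.41².
Subtracting the BGU equation from the HUMO and ISA equations removes the quadratic terms:
-70.8 x + 377.8 y = -3872.20
-140.6 x + 213.6 y = 5936.81
Solving the 2×2 system: x ≈ -80.8, y ≈ -25.4 km.
Check against BGU (with the unrounded x, y): √((x − 56.7)²+(y + 84.5)²) = 149.67 ≈ 149.67 km. ✓

-80.8 km east, -25.4 km north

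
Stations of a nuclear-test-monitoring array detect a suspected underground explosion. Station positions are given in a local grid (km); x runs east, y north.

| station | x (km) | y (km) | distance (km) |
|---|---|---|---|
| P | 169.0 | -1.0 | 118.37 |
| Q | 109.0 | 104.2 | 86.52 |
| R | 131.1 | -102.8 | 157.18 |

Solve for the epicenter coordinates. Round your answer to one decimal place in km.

(56.4, 35.5)

Circle about each station: (x − 169.0)² + (y + 1.0)² = 118.37²; (x − 109.0)² + (y − 104.2)² = 86.52²; (x − 131.1)² + (y + 102.8)² = 157.18².
Subtracting the P equation from the Q and R equations removes the quadratic terms:
-120.0 x + 210.4 y = 702.39
-75.8 x − 203.6 y = -11501.05
Solving the 2×2 system: x ≈ 56.4, y ≈ 35.5 km.
Check against P (with the unrounded x, y): √((x − 169.0)²+(y + 1.0)²) = 118.38 ≈ 118.37 km. ✓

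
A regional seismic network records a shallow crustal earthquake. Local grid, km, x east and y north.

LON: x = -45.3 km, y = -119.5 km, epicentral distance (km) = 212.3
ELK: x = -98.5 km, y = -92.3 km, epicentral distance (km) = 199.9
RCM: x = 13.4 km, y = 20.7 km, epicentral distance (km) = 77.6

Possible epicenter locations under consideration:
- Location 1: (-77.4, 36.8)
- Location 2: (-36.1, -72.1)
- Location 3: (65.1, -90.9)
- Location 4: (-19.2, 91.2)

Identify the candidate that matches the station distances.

For each candidate, compare |candidate − station| to the reported distance:
Location 1: residuals LON 52.7, ELK 69.1, RCM 14.6 → max 69.1 km
Location 2: residuals LON 164.0, ELK 134.3, RCM 27.6 → max 164.0 km
Location 3: residuals LON 98.3, ELK 36.3, RCM 45.4 → max 98.3 km
Location 4: residuals LON 0.0, ELK 0.0, RCM 0.1 → max 0.1 km
Only Location 4 has all residuals ≈ 0.

Location 4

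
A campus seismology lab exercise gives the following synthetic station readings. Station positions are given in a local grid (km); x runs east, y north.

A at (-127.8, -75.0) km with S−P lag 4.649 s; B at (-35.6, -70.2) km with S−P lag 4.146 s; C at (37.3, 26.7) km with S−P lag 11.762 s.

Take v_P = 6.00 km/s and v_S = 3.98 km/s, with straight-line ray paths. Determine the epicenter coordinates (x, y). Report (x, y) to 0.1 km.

x ≈ -79.6 km, y ≈ -48.6 km

Distance from S−P lag: d = Δt · v_P v_S / (v_P − v_S) = Δt · (6.00·3.98)/(6.00−3.98) ≈ 11.8218·Δt.
So d_A = 54.96, d_B = 49.01, d_C = 139.05 km.
Circle about each station: (x + 127.8)² + (y + 75.0)² = 54.96²; (x + 35.6)² + (y + 70.2)² = 49.01²; (x − 37.3)² + (y − 26.7)² = 139.05².
Subtracting the A equation from the B and C equations removes the quadratic terms:
184.4 x + 9.6 y = -15143.82
330.2 x + 203.4 y = -36167.96
Solving the 2×2 system: x ≈ -79.6, y ≈ -48.6 km.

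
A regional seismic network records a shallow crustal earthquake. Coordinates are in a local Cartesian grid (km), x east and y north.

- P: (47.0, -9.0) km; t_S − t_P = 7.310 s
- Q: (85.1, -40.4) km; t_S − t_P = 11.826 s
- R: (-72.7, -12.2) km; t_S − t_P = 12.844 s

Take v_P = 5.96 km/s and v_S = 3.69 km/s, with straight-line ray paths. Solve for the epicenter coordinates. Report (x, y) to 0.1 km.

29.0 km east, 59.5 km north

Distance from S−P lag: d = Δt · v_P v_S / (v_P − v_S) = Δt · (5.96·3.69)/(5.96−3.69) ≈ 9.6883·Δt.
So d_P = 70.82, d_Q = 114.57, d_R = 124.44 km.
Circle about each station: (x − 47.0)² + (y + 9.0)² = 70.82²; (x − 85.1)² + (y + 40.4)² = 114.57²; (x + 72.7)² + (y + 12.2)² = 124.44².
Subtracting pairs of circle equations eliminates x²+y² and gives linear equations (the radical axes):
76.2 x − 62.8 y = -1526.64
-239.4 x − 6.4 y = -7325.71
Solving the 2×2 system: x ≈ 29.0, y ≈ 59.5 km.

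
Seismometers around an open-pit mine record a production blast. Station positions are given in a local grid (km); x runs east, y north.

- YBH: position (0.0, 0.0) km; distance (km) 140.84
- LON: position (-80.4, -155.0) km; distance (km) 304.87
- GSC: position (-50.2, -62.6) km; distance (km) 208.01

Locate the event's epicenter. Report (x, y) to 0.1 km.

x ≈ -6.2 km, y ≈ 140.7 km

Circle about each station: x² + y² = 140.84²; (x + 80.4)² + (y + 155.0)² = 304.87²; (x + 50.2)² + (y + 62.6)² = 208.01².
Subtracting the YBH equation from the LON and GSC equations removes the quadratic terms:
-160.8 x − 310.0 y = -42620.65
-100.4 x − 125.2 y = -16993.45
Solving the 2×2 system: x ≈ -6.2, y ≈ 140.7 km.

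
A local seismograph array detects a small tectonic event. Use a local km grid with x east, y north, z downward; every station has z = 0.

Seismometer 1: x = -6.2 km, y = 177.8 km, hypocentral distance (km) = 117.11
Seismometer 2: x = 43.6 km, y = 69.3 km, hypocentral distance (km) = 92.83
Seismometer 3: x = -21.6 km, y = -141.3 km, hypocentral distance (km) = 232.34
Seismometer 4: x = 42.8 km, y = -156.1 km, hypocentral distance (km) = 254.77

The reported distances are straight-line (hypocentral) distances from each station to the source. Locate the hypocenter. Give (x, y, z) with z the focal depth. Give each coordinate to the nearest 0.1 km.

x ≈ -21.3 km, y ≈ 81.7 km, depth ≈ 65.2 km

Each station gives a sphere (x−x_i)² + (y−y_i)² + z² = d_i² (stations at z=0).
Subtracting the Seismometer 1 sphere from Seismometer 2 and Seismometer 3: z² cancels, leaving linear equations in x and y:
99.6 x − 217.0 y = -19850.49
-30.8 x − 638.2 y = -51486.15
Solving: x ≈ -21.297, y ≈ 81.702 km (keep extra digits for the depth step; rounded: -21.3, 81.7).
Then from the Seismometer 1 sphere: z² = 117.11² − (x + 6.2)² − (y − 177.8)² with x = -21.297, y = 81.702, so z ≈ 65.207 ≈ 65.2 km.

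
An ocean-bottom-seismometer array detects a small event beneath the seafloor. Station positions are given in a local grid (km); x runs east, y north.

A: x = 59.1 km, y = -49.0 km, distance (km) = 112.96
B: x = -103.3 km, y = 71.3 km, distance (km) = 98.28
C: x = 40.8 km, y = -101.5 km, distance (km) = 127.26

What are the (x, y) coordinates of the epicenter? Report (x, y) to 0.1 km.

-46.5 km east, -8.9 km north

Circle about each station: (x − 59.1)² + (y + 49.0)² = 112.96²; (x + 103.3)² + (y − 71.3)² = 98.28²; (x − 40.8)² + (y + 101.5)² = 127.26².
Subtracting the A equation from the B and C equations removes the quadratic terms:
-324.8 x + 240.6 y = 12961.77
-36.6 x − 105.0 y = 2637.93
Solving the 2×2 system: x ≈ -46.5, y ≈ -8.9 km.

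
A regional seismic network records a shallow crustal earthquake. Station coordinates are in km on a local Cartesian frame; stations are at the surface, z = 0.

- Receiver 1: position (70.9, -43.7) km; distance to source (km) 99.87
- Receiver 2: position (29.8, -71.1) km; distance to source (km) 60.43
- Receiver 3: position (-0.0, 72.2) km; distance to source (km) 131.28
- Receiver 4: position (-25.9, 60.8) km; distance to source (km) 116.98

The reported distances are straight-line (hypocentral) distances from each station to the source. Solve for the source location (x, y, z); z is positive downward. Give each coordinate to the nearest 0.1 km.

x ≈ -27.7 km, y ≈ -55.7 km, depth ≈ 10.4 km

Each station gives a sphere (x−x_i)² + (y−y_i)² + z² = d_i² (stations at z=0).
Subtracting the Receiver 1 sphere from Receiver 2 and Receiver 3: z² cancels, leaving linear equations in x and y:
-82.2 x − 54.8 y = 5328.98
-141.8 x + 231.8 y = -8984.08
Solving: x ≈ -27.696, y ≈ -55.700 km (keep extra digits for the depth step; rounded: -27.7, -55.7).
Then from the Receiver 1 sphere: z² = 99.87² − (x − 70.9)² − (y + 43.7)² with x = -27.696, y = -55.700, so z ≈ 10.433 ≈ 10.4 km.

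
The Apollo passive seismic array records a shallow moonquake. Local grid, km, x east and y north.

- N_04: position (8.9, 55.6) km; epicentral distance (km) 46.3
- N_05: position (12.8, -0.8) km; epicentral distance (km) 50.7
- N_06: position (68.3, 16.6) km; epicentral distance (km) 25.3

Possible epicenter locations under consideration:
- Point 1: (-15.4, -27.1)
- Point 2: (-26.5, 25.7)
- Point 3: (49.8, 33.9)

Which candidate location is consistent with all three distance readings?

For each candidate, compare |candidate − station| to the reported distance:
Point 1: residuals N_04 39.9, N_05 12.1, N_06 69.1 → max 69.1 km
Point 2: residuals N_04 0.0, N_05 3.3, N_06 69.9 → max 69.9 km
Point 3: residuals N_04 0.0, N_05 0.0, N_06 0.0 → max 0.0 km
Only Point 3 has all residuals ≈ 0.

Point 3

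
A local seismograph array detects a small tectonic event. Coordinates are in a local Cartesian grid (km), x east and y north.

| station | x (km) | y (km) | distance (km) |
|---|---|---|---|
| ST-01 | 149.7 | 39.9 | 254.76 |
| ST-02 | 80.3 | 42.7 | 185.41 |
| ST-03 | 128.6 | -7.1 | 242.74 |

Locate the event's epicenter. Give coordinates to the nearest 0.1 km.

(-104.1, 62.0)

Circle about each station: (x − 149.7)² + (y − 39.9)² = 254.76²; (x − 80.3)² + (y − 42.7)² = 185.41²; (x − 128.6)² + (y + 7.1)² = 242.74².
Subtracting pairs of circle equations eliminates x²+y² and gives linear equations (the radical axes):
-138.8 x + 5.6 y = 14795.07
-42.2 x − 94.0 y = -1433.78
Solving the 2×2 system: x ≈ -104.1, y ≈ 62.0 km.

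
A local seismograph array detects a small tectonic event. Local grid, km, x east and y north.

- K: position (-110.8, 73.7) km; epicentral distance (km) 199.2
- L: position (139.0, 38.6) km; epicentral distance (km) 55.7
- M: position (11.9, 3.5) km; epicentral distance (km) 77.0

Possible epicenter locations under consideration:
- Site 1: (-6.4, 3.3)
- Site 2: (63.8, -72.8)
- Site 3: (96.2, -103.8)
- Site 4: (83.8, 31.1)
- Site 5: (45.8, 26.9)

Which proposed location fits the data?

Site 4

For each candidate, compare |candidate − station| to the reported distance:
Site 1: residuals K 73.3, L 93.9, M 58.7 → max 93.9 km
Site 2: residuals K 28.7, L 78.7, M 15.3 → max 78.7 km
Site 3: residuals K 73.5, L 93.0, M 59.5 → max 93.0 km
Site 4: residuals K 0.0, L 0.0, M 0.0 → max 0.0 km
Site 5: residuals K 35.8, L 38.2, M 35.8 → max 38.2 km
Only Site 4 has all residuals ≈ 0.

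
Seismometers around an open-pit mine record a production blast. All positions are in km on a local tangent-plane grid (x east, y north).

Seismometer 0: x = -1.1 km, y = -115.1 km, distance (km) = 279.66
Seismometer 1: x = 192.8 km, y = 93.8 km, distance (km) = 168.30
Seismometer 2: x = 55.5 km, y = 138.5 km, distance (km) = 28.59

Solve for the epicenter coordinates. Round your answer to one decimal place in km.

(38.8, 161.7)

Circle about each station: (x + 1.1)² + (y + 115.1)² = 279.66²; (x − 192.8)² + (y − 93.8)² = 168.30²; (x − 55.5)² + (y − 138.5)² = 28.59².
Subtracting the Seismometer 0 equation from the Seismometer 1 and Seismometer 2 equations removes the quadratic terms:
387.8 x + 417.8 y = 82605.89
113.2 x + 507.2 y = 86405.61
Solving the 2×2 system: x ≈ 38.8, y ≈ 161.7 km.
Check against Seismometer 0 (with the unrounded x, y): √((x + 1.1)²+(y + 115.1)²) = 279.66 ≈ 279.66 km. ✓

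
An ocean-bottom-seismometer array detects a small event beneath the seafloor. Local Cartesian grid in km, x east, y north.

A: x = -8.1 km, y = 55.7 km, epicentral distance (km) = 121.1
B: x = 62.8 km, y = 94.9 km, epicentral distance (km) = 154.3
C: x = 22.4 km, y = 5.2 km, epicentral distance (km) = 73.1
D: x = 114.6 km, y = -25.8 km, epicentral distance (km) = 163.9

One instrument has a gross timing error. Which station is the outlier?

Solve using three stations at a time. Using B, C, D (subtract circle equations pairwise → linear system) gives (x, y) ≈ (-48.7, -11.8).
Distances from that point to each station vs reported:
  A: calculated 78.7 vs reported 121.1 → residual 42.4 km
  B: calculated 154.3 vs reported 154.3 → residual 0.0 km
  C: calculated 73.1 vs reported 73.1 → residual 0.0 km
  D: calculated 163.9 vs reported 163.9 → residual 0.0 km
B, C, D are mutually consistent (residuals ≈ 0); A is off by 42.4 km.

A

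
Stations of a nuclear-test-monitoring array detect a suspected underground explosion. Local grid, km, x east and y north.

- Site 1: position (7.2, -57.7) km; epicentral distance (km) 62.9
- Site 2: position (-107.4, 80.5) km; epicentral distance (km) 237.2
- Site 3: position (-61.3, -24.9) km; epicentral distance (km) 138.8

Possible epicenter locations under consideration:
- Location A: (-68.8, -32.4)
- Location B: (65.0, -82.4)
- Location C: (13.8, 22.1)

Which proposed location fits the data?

Location B

For each candidate, compare |candidate − station| to the reported distance:
Location A: residuals Site 1 17.2, Site 2 117.9, Site 3 128.2 → max 128.2 km
Location B: residuals Site 1 0.0, Site 2 0.0, Site 3 0.0 → max 0.0 km
Location C: residuals Site 1 17.2, Site 2 102.7, Site 3 50.2 → max 102.7 km
Only Location B has all residuals ≈ 0.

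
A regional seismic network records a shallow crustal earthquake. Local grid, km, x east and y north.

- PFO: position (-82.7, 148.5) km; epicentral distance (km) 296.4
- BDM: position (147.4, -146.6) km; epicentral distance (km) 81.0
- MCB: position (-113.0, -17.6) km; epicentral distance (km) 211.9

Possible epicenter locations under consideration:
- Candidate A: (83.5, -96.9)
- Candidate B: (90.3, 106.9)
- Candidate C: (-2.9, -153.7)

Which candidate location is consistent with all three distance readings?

For each candidate, compare |candidate − station| to the reported distance:
Candidate A: residuals PFO 0.0, BDM 0.0, MCB 0.0 → max 0.0 km
Candidate B: residuals PFO 118.5, BDM 178.9, MCB 26.5 → max 178.9 km
Candidate C: residuals PFO 16.2, BDM 69.5, MCB 36.8 → max 69.5 km
Only Candidate A has all residuals ≈ 0.

Candidate A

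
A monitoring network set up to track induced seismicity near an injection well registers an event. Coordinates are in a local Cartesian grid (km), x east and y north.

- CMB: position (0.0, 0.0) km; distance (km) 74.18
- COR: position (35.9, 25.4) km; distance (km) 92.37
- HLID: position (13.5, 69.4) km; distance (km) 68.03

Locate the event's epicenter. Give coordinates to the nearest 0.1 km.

(-52.4, 52.5)

Circle about each station: x² + y² = 74.18²; (x − 35.9)² + (y − 25.4)² = 92.37²; (x − 13.5)² + (y − 69.4)² = 68.03².
Subtracting pairs of circle equations eliminates x²+y² and gives linear equations (the radical axes):
71.8 x + 50.8 y = -1095.57
27.0 x + 138.8 y = 5873.20
Solving the 2×2 system: x ≈ -52.4, y ≈ 52.5 km.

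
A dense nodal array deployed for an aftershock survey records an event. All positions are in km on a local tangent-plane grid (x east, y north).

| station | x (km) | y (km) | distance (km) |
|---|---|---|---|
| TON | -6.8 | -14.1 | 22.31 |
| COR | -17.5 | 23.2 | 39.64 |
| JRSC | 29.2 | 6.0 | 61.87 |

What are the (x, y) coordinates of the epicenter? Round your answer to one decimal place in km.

x ≈ -29.1 km, y ≈ -14.7 km

Circle about each station: (x + 6.8)² + (y + 14.1)² = 22.31²; (x + 17.5)² + (y − 23.2)² = 39.64²; (x − 29.2)² + (y − 6.0)² = 61.87².
Subtracting pairs of circle equations eliminates x²+y² and gives linear equations (the radical axes):
-21.4 x + 74.6 y = -474.15
72.0 x + 40.2 y = -2686.57
Solving the 2×2 system: x ≈ -29.1, y ≈ -14.7 km.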